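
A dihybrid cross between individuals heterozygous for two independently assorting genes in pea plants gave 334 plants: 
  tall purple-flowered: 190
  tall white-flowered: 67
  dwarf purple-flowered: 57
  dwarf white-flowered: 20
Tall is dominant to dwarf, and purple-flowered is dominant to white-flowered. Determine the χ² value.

0.872

A dihybrid F₂ with independent assortment and complete dominance at both loci gives a 9:3:3:1 phenotypic ratio.
The 9:3:3:1 ratio has 16 parts, so with N = 334 the expected counts are:
  tall purple-flowered: 334 × 9/16 = 187.875
  tall white-flowered: 334 × 3/16 = 62.625
  dwarf purple-flowered: 334 × 3/16 = 62.625
  dwarf white-flowered: 334 × 1/16 = 20.875
χ² = Σ (O − E)² / E
  tall purple-flowered: (190 − 187.875)² / 187.875 = 0.0240
  tall white-flowered: (67 − 62.625)² / 62.625 = 0.3056
  dwarf purple-flowered: (57 − 62.625)² / 62.625 = 0.5052
  dwarf white-flowered: (20 − 20.875)² / 20.875 = 0.0367
χ² = 0.0240 + 0.3056 + 0.5052 + 0.0367 = 0.8715 ≈ 0.872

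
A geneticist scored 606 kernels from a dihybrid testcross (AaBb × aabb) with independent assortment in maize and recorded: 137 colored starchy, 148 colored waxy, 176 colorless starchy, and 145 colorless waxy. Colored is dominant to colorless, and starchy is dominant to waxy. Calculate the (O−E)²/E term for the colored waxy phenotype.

A dihybrid testcross with independent assortment gives a 1:1:1:1 ratio.
The 1:1:1:1 ratio has 4 parts, so with N = 606 the expected counts are:
  colored starchy: 606 × 1/4 = 151.5
  colored waxy: 606 × 1/4 = 151.5
  colorless starchy: 606 × 1/4 = 151.5
  colorless waxy: 606 × 1/4 = 151.5
Contribution of colored waxy: (148 − 151.5)² / 151.5 = 0.0809

0.081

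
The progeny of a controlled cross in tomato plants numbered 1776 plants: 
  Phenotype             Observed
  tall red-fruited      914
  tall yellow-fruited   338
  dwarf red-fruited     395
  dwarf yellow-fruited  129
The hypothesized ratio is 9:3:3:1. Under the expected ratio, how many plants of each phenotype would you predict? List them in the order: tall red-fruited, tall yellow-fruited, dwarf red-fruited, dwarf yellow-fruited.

999, 333, 333, 111

Total ratio parts = 16. Expected numbers out of 1776:
  tall red-fruited: 1776 × 9/16 = 999
  tall yellow-fruited: 1776 × 3/16 = 333
  dwarf red-fruited: 1776 × 3/16 = 333
  dwarf yellow-fruited: 1776 × 1/16 = 111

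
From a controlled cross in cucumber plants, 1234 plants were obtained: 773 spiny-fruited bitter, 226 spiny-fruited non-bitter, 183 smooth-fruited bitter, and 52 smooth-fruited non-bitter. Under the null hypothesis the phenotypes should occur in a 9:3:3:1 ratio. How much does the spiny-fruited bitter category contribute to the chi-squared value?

8.963

Under the 9:3:3:1 hypothesis (Σ ratio = 16, N = 1234):
  spiny-fruited bitter: 1234 × 9/16 = 694.125
  spiny-fruited non-bitter: 1234 × 3/16 = 231.375
  smooth-fruited bitter: 1234 × 3/16 = 231.375
  smooth-fruited non-bitter: 1234 × 1/16 = 77.125
Contribution of spiny-fruited bitter: (773 − 694.125)² / 694.125 = 8.9627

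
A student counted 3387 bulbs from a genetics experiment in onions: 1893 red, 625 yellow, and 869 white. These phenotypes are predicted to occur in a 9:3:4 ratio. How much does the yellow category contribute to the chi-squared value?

The 9:3:4 ratio has 16 parts, so with N = 3387 the expected counts are:
  red: 3387 × 9/16 = 1905.1875
  yellow: 3387 × 3/16 = 635.0625
  white: 3387 × 4/16 = 846.75
Contribution of yellow: (625 − 635.0625)² / 635.0625 = 0.1594

0.159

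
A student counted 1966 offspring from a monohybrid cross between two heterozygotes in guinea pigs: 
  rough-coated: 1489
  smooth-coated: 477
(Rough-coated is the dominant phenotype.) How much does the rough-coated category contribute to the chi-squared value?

0.143

For a monohybrid cross between heterozygotes with complete dominance, the expected phenotypic ratio is 3:1.
The 3:1 ratio has 4 parts, so with N = 1966 the expected counts are:
  rough-coated: 1966 × 3/4 = 1474.5
  smooth-coated: 1966 × 1/4 = 491.5
Contribution of rough-coated: (1489 − 1474.5)² / 1474.5 = 0.1426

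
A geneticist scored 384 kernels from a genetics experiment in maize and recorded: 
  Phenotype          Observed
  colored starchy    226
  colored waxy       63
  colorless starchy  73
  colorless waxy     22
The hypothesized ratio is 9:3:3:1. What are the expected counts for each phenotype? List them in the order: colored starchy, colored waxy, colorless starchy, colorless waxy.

216, 72, 72, 24

Expected counts for N = 384 under a 9:3:3:1 ratio (total parts = 16):
  colored starchy: 384 × 9/16 = 216
  colored waxy: 384 × 3/16 = 72
  colorless starchy: 384 × 3/16 = 72
  colorless waxy: 384 × 1/16 = 24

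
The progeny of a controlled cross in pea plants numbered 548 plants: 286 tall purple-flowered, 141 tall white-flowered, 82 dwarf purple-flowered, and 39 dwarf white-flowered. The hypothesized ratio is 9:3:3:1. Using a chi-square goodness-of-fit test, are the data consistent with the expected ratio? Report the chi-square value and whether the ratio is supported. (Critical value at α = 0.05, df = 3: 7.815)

20.694; not consistent

Expected counts for N = 548 under a 9:3:3:1 ratio (total parts = 16):
  tall purple-flowered: 548 × 9/16 = 308.25
  tall white-flowered: 548 × 3/16 = 102.75
  dwarf purple-flowered: 548 × 3/16 = 102.75
  dwarf white-flowered: 548 × 1/16 = 34.25
χ² = Σ (O − E)² / E
  tall purple-flowered: (286 − 308.25)² / 308.25 = 1.6060
  tall white-flowered: (141 − 102.75)² / 102.75 = 14.2391
  dwarf purple-flowered: (82 − 102.75)² / 102.75 = 4.1904
  dwarf white-flowered: (39 − 34.25)² / 34.25 = 0.6588
χ² = 1.6060 + 14.2391 + 4.1904 + 0.6588 = 20.6943 ≈ 20.694
Degrees of freedom = 4 − 1 = 3; critical value at α = 0.05 is 7.815.
Since 20.694 > 7.815, we reject the null hypothesis — the data do not fit the 9:3:3:1 ratio.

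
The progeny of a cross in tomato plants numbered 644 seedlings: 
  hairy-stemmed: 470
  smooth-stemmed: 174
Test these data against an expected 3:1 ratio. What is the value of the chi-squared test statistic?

Total ratio parts = 4. Expected numbers out of 644:
  hairy-stemmed: 644 × 3/4 = 483
  smooth-stemmed: 644 × 1/4 = 161
χ² = Σ (O − E)² / E
  hairy-stemmed: (470 − 483)² / 483 = 0.3499
  smooth-stemmed: (174 − 161)² / 161 = 1.0497
χ² = 0.3499 + 1.0497 = 1.3996 ≈ 1.400

1.400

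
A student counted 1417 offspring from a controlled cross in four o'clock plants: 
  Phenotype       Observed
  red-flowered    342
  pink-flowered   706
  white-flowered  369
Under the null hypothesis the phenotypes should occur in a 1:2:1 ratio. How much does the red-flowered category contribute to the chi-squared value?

The 1:2:1 ratio has 4 parts, so with N = 1417 the expected counts are:
  red-flowered: 1417 × 1/4 = 354.25
  pink-flowered: 1417 × 2/4 = 708.5
  white-flowered: 1417 × 1/4 = 354.25
Contribution of red-flowered: (342 − 354.25)² / 354.25 = 0.4236

0.424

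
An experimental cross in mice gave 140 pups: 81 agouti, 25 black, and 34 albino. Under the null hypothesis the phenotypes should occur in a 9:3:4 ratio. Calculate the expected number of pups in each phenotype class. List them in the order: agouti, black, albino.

The 9:3:4 ratio has 16 parts, so with N = 140 the expected counts are:
  agouti: 140 × 9/16 = 78.75
  black: 140 × 3/16 = 26.25
  albino: 140 × 4/16 = 35

78.75, 26.25, 35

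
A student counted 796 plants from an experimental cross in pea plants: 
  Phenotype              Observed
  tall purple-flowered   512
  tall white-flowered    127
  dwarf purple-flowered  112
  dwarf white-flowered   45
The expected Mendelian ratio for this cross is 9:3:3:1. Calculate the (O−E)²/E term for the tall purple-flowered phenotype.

9.220

Under the 9:3:3:1 hypothesis (Σ ratio = 16, N = 796):
  tall purple-flowered: 796 × 9/16 = 447.75
  tall white-flowered: 796 × 3/16 = 149.25
  dwarf purple-flowered: 796 × 3/16 = 149.25
  dwarf white-flowered: 796 × 1/16 = 49.75
Contribution of tall purple-flowered: (512 − 447.75)² / 447.75 = 9.2196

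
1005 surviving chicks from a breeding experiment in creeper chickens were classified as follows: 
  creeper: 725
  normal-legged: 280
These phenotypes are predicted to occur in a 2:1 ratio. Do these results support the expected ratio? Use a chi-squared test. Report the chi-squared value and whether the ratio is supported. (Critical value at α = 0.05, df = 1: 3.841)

Total ratio parts = 3. Expected numbers out of 1005:
  creeper: 1005 × 2/3 = 670
  normal-legged: 1005 × 1/3 = 335
χ² = Σ (O − E)² / E
  creeper: (725 − 670)² / 670 = 4.5149
  normal-legged: (280 − 335)² / 335 = 9.0299
χ² = 4.5149 + 9.0299 = 13.5448 ≈ 13.545
Degrees of freedom = 2 − 1 = 1; critical value at α = 0.05 is 3.841.
Since 13.545 > 3.841, we reject the null hypothesis — the data do not fit the 2:1 ratio.

13.545; not consistent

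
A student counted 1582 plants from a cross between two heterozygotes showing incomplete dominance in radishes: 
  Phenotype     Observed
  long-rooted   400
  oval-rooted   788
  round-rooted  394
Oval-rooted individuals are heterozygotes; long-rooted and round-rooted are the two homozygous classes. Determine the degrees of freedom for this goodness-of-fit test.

With incomplete dominance, a heterozygote × heterozygote cross gives a 1:2:1 phenotypic ratio.
A goodness-of-fit test with 3 phenotype classes has df = 3 − 1 = 2.

2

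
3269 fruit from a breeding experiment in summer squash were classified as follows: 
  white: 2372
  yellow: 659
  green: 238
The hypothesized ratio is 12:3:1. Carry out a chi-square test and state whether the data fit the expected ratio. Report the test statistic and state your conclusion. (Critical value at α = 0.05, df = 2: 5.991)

11.610; not consistent

Expected counts for N = 3269 under a 12:3:1 ratio (total parts = 16):
  white: 3269 × 12/16 = 2451.75
  yellow: 3269 × 3/16 = 612.9375
  green: 3269 × 1/16 = 204.3125
χ² = Σ (O − E)² / E
  white: (2372 − 2451.75)² / 2451.75 = 2.5941
  yellow: (659 − 612.9375)² / 612.9375 = 3.4616
  green: (238 − 204.3125)² / 204.3125 = 5.5545
χ² = 2.5941 + 3.4616 + 5.5545 = 11.6102 ≈ 11.610
Degrees of freedom = 3 − 1 = 2; critical value at α = 0.05 is 5.991.
Since 11.610 > 5.991, we reject the null hypothesis — the data do not fit the 12:3:1 ratio.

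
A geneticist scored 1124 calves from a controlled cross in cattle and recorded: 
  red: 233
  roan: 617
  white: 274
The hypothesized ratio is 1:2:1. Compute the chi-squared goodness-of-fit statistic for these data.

Total ratio parts = 4. Expected numbers out of 1124:
  red: 1124 × 1/4 = 281
  roan: 1124 × 2/4 = 562
  white: 1124 × 1/4 = 281
χ² = Σ (O − E)² / E
  red: (233 − 281)² / 281 = 8.1993
  roan: (617 − 562)² / 562 = 5.3826
  white: (274 − 281)² / 281 = 0.1744
χ² = 8.1993 + 5.3826 + 0.1744 = 13.7563 ≈ 13.756

13.756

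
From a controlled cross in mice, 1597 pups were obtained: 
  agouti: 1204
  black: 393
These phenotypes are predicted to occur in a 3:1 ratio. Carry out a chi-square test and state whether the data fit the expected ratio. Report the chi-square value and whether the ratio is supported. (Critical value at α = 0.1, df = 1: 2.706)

0.130; consistent

Expected counts for N = 1597 under a 3:1 ratio (total parts = 4):
  agouti: 1597 × 3/4 = 1197.75
  black: 1597 × 1/4 = 399.25
χ² = Σ (O − E)² / E
  agouti: (1204 − 1197.75)² / 1197.75 = 0.0326
  black: (393 − 399.25)² / 399.25 = 0.0978
χ² = 0.0326 + 0.0978 = 0.1304 ≈ 0.130
Degrees of freedom = 2 − 1 = 1; critical value at α = 0.1 is 2.706.
Since 0.130 < 2.706, we fail to reject the null hypothesis — the data are consistent with the 3:1 ratio.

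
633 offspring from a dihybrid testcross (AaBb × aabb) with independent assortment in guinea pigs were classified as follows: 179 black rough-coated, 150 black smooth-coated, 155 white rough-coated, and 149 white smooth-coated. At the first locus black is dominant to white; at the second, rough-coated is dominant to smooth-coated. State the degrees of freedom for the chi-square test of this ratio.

A dihybrid testcross with independent assortment gives a 1:1:1:1 ratio.
A goodness-of-fit test with 4 phenotype classes has df = 4 − 1 = 3.

3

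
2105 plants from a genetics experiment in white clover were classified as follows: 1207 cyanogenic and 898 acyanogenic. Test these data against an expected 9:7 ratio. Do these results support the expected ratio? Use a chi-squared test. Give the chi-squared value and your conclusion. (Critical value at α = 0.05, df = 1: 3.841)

1.016; consistent

Total ratio parts = 16. Expected numbers out of 2105:
  cyanogenic: 2105 × 9/16 = 1184.0625
  acyanogenic: 2105 × 7/16 = 920.9375
χ² = Σ (O − E)² / E
  cyanogenic: (1207 − 1184.0625)² / 1184.0625 = 0.4443
  acyanogenic: (898 − 920.9375)² / 920.9375 = 0.5713
χ² = 0.4443 + 0.5713 = 1.0156 ≈ 1.016
Degrees of freedom = 2 − 1 = 1; critical value at α = 0.05 is 3.841.
Since 1.016 < 3.841, we fail to reject the null hypothesis — the data are consistent with the 9:7 ratio.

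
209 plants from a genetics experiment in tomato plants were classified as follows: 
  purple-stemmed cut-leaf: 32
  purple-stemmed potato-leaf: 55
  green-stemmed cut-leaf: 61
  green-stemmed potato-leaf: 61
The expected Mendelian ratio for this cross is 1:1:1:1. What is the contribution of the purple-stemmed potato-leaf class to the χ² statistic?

Under the 1:1:1:1 hypothesis (Σ ratio = 4, N = 209):
  purple-stemmed cut-leaf: 209 × 1/4 = 52.25
  purple-stemmed potato-leaf: 209 × 1/4 = 52.25
  green-stemmed cut-leaf: 209 × 1/4 = 52.25
  green-stemmed potato-leaf: 209 × 1/4 = 52.25
Contribution of purple-stemmed potato-leaf: (55 − 52.25)² / 52.25 = 0.1447

0.145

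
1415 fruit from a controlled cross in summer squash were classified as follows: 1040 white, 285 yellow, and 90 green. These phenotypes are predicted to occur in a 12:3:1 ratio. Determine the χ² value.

1.914

Total ratio parts = 16. Expected numbers out of 1415:
  white: 1415 × 12/16 = 1061.25
  yellow: 1415 × 3/16 = 265.3125
  green: 1415 × 1/16 = 88.4375
χ² = Σ (O − E)² / E
  white: (1040 − 1061.25)² / 1061.25 = 0.4255
  yellow: (285 − 265.3125)² / 265.3125 = 1.4609
  green: (90 − 88.4375)² / 88.4375 = 0.0276
χ² = 0.4255 + 1.4609 + 0.0276 = 1.914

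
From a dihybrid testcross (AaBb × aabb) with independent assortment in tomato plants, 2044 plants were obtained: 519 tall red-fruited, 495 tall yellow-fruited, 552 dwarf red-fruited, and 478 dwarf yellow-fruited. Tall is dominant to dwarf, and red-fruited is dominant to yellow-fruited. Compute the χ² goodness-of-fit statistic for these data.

6.047

A dihybrid testcross with independent assortment gives a 1:1:1:1 ratio.
Total ratio parts = 4. Expected numbers out of 2044:
  tall red-fruited: 2044 × 1/4 = 511
  tall yellow-fruited: 2044 × 1/4 = 511
  dwarf red-fruited: 2044 × 1/4 = 511
  dwarf yellow-fruited: 2044 × 1/4 = 511
χ² = Σ (O − E)² / E
  tall red-fruited: (519 − 511)² / 511 = 0.1252
  tall yellow-fruited: (495 − 511)² / 511 = 0.5010
  dwarf red-fruited: (552 − 511)² / 511 = 3.2896
  dwarf yellow-fruited: (478 − 511)² / 511 = 2.1311
χ² = 0.1252 + 0.5010 + 3.2896 + 2.1311 = 6.0469 ≈ 6.047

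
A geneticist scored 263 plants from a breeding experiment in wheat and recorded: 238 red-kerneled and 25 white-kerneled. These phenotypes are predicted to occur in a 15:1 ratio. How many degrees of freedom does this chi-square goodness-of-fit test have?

A goodness-of-fit test with 2 phenotype classes has df = 2 − 1 = 1.

1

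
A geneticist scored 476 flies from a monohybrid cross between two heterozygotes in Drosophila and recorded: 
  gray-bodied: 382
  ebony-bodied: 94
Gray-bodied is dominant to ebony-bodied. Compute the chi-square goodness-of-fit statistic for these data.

7.003

For a monohybrid cross between heterozygotes with complete dominance, the expected phenotypic ratio is 3:1.
Expected counts for N = 476 under a 3:1 ratio (total parts = 4):
  gray-bodied: 476 × 3/4 = 357
  ebony-bodied: 476 × 1/4 = 119
χ² = Σ (O − E)² / E
  gray-bodied: (382 − 357)² / 357 = 1.7507
  ebony-bodied: (94 − 119)² / 119 = 5.2521
χ² = 1.7507 + 5.2521 = 7.0028 ≈ 7.003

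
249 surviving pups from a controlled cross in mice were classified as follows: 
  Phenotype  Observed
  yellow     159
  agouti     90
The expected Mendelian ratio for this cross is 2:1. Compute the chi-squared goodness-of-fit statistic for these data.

Expected counts for N = 249 under a 2:1 ratio (total parts = 3):
  yellow: 249 × 2/3 = 166
  agouti: 249 × 1/3 = 83
χ² = Σ (O − E)² / E
  yellow: (159 − 166)² / 166 = 0.2952
  agouti: (90 − 83)² / 83 = 0.5904
χ² = 0.2952 + 0.5904 = 0.8856 ≈ 0.886

0.886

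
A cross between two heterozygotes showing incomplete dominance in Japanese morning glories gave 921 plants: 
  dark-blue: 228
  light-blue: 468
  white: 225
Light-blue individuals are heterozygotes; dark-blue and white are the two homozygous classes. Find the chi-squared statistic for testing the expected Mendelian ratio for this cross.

0.264

With incomplete dominance, a heterozygote × heterozygote cross gives a 1:2:1 phenotypic ratio.
The 1:2:1 ratio has 4 parts, so with N = 921 the expected counts are:
  dark-blue: 921 × 1/4 = 230.25
  light-blue: 921 × 2/4 = 460.5
  white: 921 × 1/4 = 230.25
χ² = Σ (O − E)² / E
  dark-blue: (228 − 230.25)² / 230.25 = 0.0220
  light-blue: (468 − 460.5)² / 460.5 = 0.1221
  white: (225 − 230.25)² / 230.25 = 0.1197
χ² = 0.0220 + 0.1221 + 0.1197 = 0.2638 ≈ 0.264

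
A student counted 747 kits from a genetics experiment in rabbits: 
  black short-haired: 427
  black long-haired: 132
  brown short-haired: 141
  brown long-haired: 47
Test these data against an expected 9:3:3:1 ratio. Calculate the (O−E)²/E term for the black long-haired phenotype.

0.464

Expected counts for N = 747 under a 9:3:3:1 ratio (total parts = 16):
  black short-haired: 747 × 9/16 = 420.1875
  black long-haired: 747 × 3/16 = 140.0625
  brown short-haired: 747 × 3/16 = 140.0625
  brown long-haired: 747 × 1/16 = 46.6875
Contribution of black long-haired: (132 − 140.0625)² / 140.0625 = 0.4641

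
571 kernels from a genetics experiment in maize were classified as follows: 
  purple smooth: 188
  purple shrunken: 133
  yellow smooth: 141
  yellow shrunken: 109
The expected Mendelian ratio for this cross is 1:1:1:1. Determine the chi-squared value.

The 1:1:1:1 ratio has 4 parts, so with N = 571 the expected counts are:
  purple smooth: 571 × 1/4 = 142.75
  purple shrunken: 571 × 1/4 = 142.75
  yellow smooth: 571 × 1/4 = 142.75
  yellow shrunken: 571 × 1/4 = 142.75
χ² = Σ (O − E)² / E
  purple smooth: (188 − 142.75)² / 142.75 = 14.3437
  purple shrunken: (133 − 142.75)² / 142.75 = 0.6659
  yellow smooth: (141 − 142.75)² / 142.75 = 0.0215
  yellow shrunken: (109 − 142.75)² / 142.75 = 7.9794
χ² = 14.3437 + 0.6659 + 0.0215 + 7.9794 = 23.0105 ≈ 23.011

23.011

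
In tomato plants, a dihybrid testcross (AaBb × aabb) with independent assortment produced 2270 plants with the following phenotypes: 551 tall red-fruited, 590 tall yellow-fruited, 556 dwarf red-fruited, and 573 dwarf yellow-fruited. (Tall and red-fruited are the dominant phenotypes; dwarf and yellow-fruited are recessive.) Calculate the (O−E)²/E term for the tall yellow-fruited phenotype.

A dihybrid testcross with independent assortment gives a 1:1:1:1 ratio.
Under the 1:1:1:1 hypothesis (Σ ratio = 4, N = 2270):
  tall red-fruited: 2270 × 1/4 = 567.5
  tall yellow-fruited: 2270 × 1/4 = 567.5
  dwarf red-fruited: 2270 × 1/4 = 567.5
  dwarf yellow-fruited: 2270 × 1/4 = 567.5
Contribution of tall yellow-fruited: (590 − 567.5)² / 567.5 = 0.8921

0.892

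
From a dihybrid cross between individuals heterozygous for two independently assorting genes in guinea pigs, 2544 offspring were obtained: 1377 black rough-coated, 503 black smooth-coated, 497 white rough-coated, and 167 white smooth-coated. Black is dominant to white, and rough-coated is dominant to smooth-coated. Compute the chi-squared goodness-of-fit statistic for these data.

4.696

A dihybrid F₂ with independent assortment and complete dominance at both loci gives a 9:3:3:1 phenotypic ratio.
Total ratio parts = 16. Expected numbers out of 2544:
  black rough-coated: 2544 × 9/16 = 1431
  black smooth-coated: 2544 × 3/16 = 477
  white rough-coated: 2544 × 3/16 = 477
  white smooth-coated: 2544 × 1/16 = 159
χ² = Σ (O − E)² / E
  black rough-coated: (1377 − 1431)² / 1431 = 2.0377
  black smooth-coated: (503 − 477)² / 477 = 1.4172
  white rough-coated: (497 − 477)² / 477 = 0.8386
  white smooth-coated: (167 − 159)² / 159 = 0.4025
χ² = 2.0377 + 1.4172 + 0.8386 + 0.4025 = 4.696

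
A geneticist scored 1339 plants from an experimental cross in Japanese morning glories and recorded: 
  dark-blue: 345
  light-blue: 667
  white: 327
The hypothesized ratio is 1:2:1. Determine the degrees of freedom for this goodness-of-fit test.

2

A goodness-of-fit test with 3 phenotype classes has df = 3 − 1 = 2.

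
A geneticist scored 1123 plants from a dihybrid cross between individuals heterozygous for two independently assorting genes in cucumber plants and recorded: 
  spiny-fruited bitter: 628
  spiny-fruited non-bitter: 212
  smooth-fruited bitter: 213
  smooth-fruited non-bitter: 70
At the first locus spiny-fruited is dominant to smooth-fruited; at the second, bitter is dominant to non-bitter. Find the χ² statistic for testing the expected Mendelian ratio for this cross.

0.060

A dihybrid F₂ with independent assortment and complete dominance at both loci gives a 9:3:3:1 phenotypic ratio.
Expected counts for N = 1123 under a 9:3:3:1 ratio (total parts = 16):
  spiny-fruited bitter: 1123 × 9/16 = 631.6875
  spiny-fruited non-bitter: 1123 × 3/16 = 210.5625
  smooth-fruited bitter: 1123 × 3/16 = 210.5625
  smooth-fruited non-bitter: 1123 × 1/16 = 70.1875
χ² = Σ (O − E)² / E
  spiny-fruited bitter: (628 − 631.6875)² / 631.6875 = 0.0215
  spiny-fruited non-bitter: (212 − 210.5625)² / 210.5625 = 0.0098
  smooth-fruited bitter: (213 − 210.5625)² / 210.5625 = 0.0282
  smooth-fruited non-bitter: (70 − 70.1875)² / 70.1875 = 0.0005
χ² = 0.0215 + 0.0098 + 0.0282 + 0.0005 = 0.060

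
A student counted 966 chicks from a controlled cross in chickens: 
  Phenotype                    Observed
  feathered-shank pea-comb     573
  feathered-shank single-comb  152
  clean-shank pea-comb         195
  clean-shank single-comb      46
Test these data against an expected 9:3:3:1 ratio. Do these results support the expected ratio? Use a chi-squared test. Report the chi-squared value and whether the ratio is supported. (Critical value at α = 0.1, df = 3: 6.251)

10.784; not consistent

Expected counts for N = 966 under a 9:3:3:1 ratio (total parts = 16):
  feathered-shank pea-comb: 966 × 9/16 = 543.375
  feathered-shank single-comb: 966 × 3/16 = 181.125
  clean-shank pea-comb: 966 × 3/16 = 181.125
  clean-shank single-comb: 966 × 1/16 = 60.375
χ² = Σ (O − E)² / E
  feathered-shank pea-comb: (573 − 543.375)² / 543.375 = 1.6152
  feathered-shank single-comb: (152 − 181.125)² / 181.125 = 4.6833
  clean-shank pea-comb: (195 − 181.125)² / 181.125 = 1.0629
  clean-shank single-comb: (46 − 60.375)² / 60.375 = 3.4226
χ² = 1.6152 + 4.6833 + 1.0629 + 3.4226 = 10.784
Degrees of freedom = 4 − 1 = 3; critical value at α = 0.1 is 6.251.
Since 10.784 > 6.251, we reject the null hypothesis — the data do not fit the 9:3:3:1 ratio.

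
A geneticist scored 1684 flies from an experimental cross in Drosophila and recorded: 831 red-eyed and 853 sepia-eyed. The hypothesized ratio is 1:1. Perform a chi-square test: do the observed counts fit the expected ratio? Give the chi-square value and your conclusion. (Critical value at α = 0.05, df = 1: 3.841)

0.287; consistent

Under the 1:1 hypothesis (Σ ratio = 2, N = 1684):
  red-eyed: 1684 × 1/2 = 842
  sepia-eyed: 1684 × 1/2 = 842
χ² = Σ (O − E)² / E
  red-eyed: (831 − 842)² / 842 = 0.1437
  sepia-eyed: (853 − 842)² / 842 = 0.1437
χ² = 0.1437 + 0.1437 = 0.2874 ≈ 0.287
Degrees of freedom = 2 − 1 = 1; critical value at α = 0.05 is 3.841.
Since 0.287 < 3.841, we fail to reject the null hypothesis — the data are consistent with the 1:1 ratio.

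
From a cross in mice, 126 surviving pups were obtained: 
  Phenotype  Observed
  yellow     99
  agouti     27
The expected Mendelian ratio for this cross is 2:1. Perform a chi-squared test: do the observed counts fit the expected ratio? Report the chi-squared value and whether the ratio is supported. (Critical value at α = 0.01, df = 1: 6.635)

Expected counts for N = 126 under a 2:1 ratio (total parts = 3):
  yellow: 126 × 2/3 = 84
  agouti: 126 × 1/3 = 42
χ² = Σ (O − E)² / E
  yellow: (99 − 84)² / 84 = 2.6786
  agouti: (27 − 42)² / 42 = 5.3571
χ² = 2.6786 + 5.3571 = 8.0357 ≈ 8.036
Degrees of freedom = 2 − 1 = 1; critical value at α = 0.01 is 6.635.
Since 8.036 > 6.635, we reject the null hypothesis — the data do not fit the 2:1 ratio.

8.036; not consistent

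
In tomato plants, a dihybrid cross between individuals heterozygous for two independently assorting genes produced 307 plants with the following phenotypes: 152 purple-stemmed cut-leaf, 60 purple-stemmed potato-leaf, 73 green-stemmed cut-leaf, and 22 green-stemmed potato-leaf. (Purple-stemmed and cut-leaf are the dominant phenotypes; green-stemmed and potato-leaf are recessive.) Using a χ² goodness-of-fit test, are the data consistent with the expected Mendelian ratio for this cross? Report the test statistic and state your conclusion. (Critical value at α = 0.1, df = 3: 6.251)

7.134; not consistent

A dihybrid F₂ with independent assortment and complete dominance at both loci gives a 9:3:3:1 phenotypic ratio.
Under the 9:3:3:1 hypothesis (Σ ratio = 16, N = 307):
  purple-stemmed cut-leaf: 307 × 9/16 = 172.6875
  purple-stemmed potato-leaf: 307 × 3/16 = 57.5625
  green-stemmed cut-leaf: 307 × 3/16 = 57.5625
  green-stemmed potato-leaf: 307 × 1/16 = 19.1875
χ² = Σ (O − E)² / E
  purple-stemmed cut-leaf: (152 − 172.6875)² / 172.6875 = 2.4783
  purple-stemmed potato-leaf: (60 − 57.5625)² / 57.5625 = 0.1032
  green-stemmed cut-leaf: (73 − 57.5625)² / 57.5625 = 4.1401
  green-stemmed potato-leaf: (22 − 19.1875)² / 19.1875 = 0.4123
χ² = 2.4783 + 0.1032 + 4.1401 + 0.4123 = 7.1339 ≈ 7.134
Degrees of freedom = 4 − 1 = 3; critical value at α = 0.1 is 6.251.
Since 7.134 > 6.251, we reject the null hypothesis — the data do not fit the 9:3:3:1 ratio.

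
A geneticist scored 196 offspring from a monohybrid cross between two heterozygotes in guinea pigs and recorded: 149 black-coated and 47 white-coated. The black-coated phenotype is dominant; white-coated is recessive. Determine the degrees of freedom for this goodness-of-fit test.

1

For a monohybrid cross between heterozygotes with complete dominance, the expected phenotypic ratio is 3:1.
A goodness-of-fit test with 2 phenotype classes has df = 2 − 1 = 1.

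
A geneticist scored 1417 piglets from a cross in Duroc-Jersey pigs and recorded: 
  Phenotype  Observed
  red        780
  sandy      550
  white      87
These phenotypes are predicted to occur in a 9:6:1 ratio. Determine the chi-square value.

The 9:6:1 ratio has 16 parts, so with N = 1417 the expected counts are:
  red: 1417 × 9/16 = 797.0625
  sandy: 1417 × 6/16 = 531.375
  white: 1417 × 1/16 = 88.5625
χ² = Σ (O − E)² / E
  red: (780 − 797.0625)² / 797.0625 = 0.3653
  sandy: (550 − 531.375)² / 531.375 = 0.6528
  white: (87 − 88.5625)² / 88.5625 = 0.0276
χ² = 0.3653 + 0.6528 + 0.0276 = 1.0457 ≈ 1.046

1.046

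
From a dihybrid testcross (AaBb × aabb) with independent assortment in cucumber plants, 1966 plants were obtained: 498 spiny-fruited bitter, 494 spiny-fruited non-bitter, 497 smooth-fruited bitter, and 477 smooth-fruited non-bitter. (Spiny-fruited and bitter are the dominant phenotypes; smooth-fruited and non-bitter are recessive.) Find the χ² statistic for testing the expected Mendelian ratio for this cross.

0.588

A dihybrid testcross with independent assortment gives a 1:1:1:1 ratio.
Total ratio parts = 4. Expected numbers out of 1966:
  spiny-fruited bitter: 1966 × 1/4 = 491.5
  spiny-fruited non-bitter: 1966 × 1/4 = 491.5
  smooth-fruited bitter: 1966 × 1/4 = 491.5
  smooth-fruited non-bitter: 1966 × 1/4 = 491.5
χ² = Σ (O − E)² / E
  spiny-fruited bitter: (498 − 491.5)² / 491.5 = 0.0860
  spiny-fruited non-bitter: (494 − 491.5)² / 491.5 = 0.0127
  smooth-fruited bitter: (497 − 491.5)² / 491.5 = 0.0615
  smooth-fruited non-bitter: (477 − 491.5)² / 491.5 = 0.4278
χ² = 0.0860 + 0.0127 + 0.0615 + 0.4278 = 0.588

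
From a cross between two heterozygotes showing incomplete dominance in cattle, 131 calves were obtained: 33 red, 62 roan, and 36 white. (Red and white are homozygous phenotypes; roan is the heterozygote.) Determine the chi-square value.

0.511

With incomplete dominance, a heterozygote × heterozygote cross gives a 1:2:1 phenotypic ratio.
Under the 1:2:1 hypothesis (Σ ratio = 4, N = 131):
  red: 131 × 1/4 = 32.75
  roan: 131 × 2/4 = 65.5
  white: 131 × 1/4 = 32.75
χ² = Σ (O − E)² / E
  red: (33 − 32.75)² / 32.75 = 0.0019
  roan: (62 − 65.5)² / 65.5 = 0.1870
  white: (36 − 32.75)² / 32.75 = 0.3225
χ² = 0.0019 + 0.1870 + 0.3225 = 0.5114 ≈ 0.511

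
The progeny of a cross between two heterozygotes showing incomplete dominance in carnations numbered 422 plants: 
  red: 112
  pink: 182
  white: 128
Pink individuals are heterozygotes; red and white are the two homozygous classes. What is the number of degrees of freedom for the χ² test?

2

With incomplete dominance, a heterozygote × heterozygote cross gives a 1:2:1 phenotypic ratio.
A goodness-of-fit test with 3 phenotype classes has df = 3 − 1 = 2.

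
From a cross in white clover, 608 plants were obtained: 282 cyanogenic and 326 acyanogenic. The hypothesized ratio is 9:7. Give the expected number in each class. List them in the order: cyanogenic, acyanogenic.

342, 266

The 9:7 ratio has 16 parts, so with N = 608 the expected counts are:
  cyanogenic: 608 × 9/16 = 342
  acyanogenic: 608 × 7/16 = 266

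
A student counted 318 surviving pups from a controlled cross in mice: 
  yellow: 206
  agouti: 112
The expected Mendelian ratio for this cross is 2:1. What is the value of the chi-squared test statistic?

0.509

The 2:1 ratio has 3 parts, so with N = 318 the expected counts are:
  yellow: 318 × 2/3 = 212
  agouti: 318 × 1/3 = 106
χ² = Σ (O − E)² / E
  yellow: (206 − 212)² / 212 = 0.1698
  agouti: (112 − 106)² / 106 = 0.3396
χ² = 0.1698 + 0.3396 = 0.5094 ≈ 0.509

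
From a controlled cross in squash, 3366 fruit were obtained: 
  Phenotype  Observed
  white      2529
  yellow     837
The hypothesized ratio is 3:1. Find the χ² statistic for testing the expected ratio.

0.032

Expected counts for N = 3366 under a 3:1 ratio (total parts = 4):
  white: 3366 × 3/4 = 2524.5
  yellow: 3366 × 1/4 = 841.5
χ² = Σ (O − E)² / E
  white: (2529 − 2524.5)² / 2524.5 = 0.0080
  yellow: (837 − 841.5)² / 841.5 = 0.0241
χ² = 0.0080 + 0.0241 = 0.0321 ≈ 0.032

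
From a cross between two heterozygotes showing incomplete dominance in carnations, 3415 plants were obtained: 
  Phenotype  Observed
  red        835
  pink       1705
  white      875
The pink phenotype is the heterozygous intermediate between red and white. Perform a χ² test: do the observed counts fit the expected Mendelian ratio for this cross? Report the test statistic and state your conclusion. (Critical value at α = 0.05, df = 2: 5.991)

With incomplete dominance, a heterozygote × heterozygote cross gives a 1:2:1 phenotypic ratio.
Expected counts for N = 3415 under a 1:2:1 ratio (total parts = 4):
  red: 3415 × 1/4 = 853.75
  pink: 3415 × 2/4 = 1707.5
  white: 3415 × 1/4 = 853.75
χ² = Σ (O − E)² / E
  red: (835 − 853.75)² / 853.75 = 0.4118
  pink: (1705 − 1707.5)² / 1707.5 = 0.0037
  white: (875 − 853.75)² / 853.75 = 0.5289
χ² = 0.4118 + 0.0037 + 0.5289 = 0.9444 ≈ 0.944
Degrees of freedom = 3 − 1 = 2; critical value at α = 0.05 is 5.991.
Since 0.944 < 5.991, we fail to reject the null hypothesis — the data are consistent with the 1:2:1 ratio.

0.944; consistent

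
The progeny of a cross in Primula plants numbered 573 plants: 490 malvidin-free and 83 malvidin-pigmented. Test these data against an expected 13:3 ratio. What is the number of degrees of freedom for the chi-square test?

1

A goodness-of-fit test with 2 phenotype classes has df = 2 − 1 = 1.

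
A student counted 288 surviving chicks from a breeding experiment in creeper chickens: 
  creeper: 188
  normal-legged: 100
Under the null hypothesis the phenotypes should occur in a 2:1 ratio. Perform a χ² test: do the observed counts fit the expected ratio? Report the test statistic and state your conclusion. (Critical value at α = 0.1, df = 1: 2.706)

0.250; consistent

Under the 2:1 hypothesis (Σ ratio = 3, N = 288):
  creeper: 288 × 2/3 = 192
  normal-legged: 288 × 1/3 = 96
χ² = Σ (O − E)² / E
  creeper: (188 − 192)² / 192 = 0.0833
  normal-legged: (100 − 96)² / 96 = 0.1667
χ² = 0.0833 + 0.1667 = 0.250
Degrees of freedom = 2 − 1 = 1; critical value at α = 0.1 is 2.706.
Since 0.250 < 2.706, we fail to reject the null hypothesis — the data are consistent with the 2:1 ratio.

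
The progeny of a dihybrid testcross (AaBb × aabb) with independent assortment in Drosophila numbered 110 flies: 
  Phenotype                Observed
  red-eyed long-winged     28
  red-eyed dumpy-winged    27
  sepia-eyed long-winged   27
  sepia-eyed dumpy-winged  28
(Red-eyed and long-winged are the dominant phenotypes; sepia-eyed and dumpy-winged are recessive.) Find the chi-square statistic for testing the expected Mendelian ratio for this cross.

A dihybrid testcross with independent assortment gives a 1:1:1:1 ratio.
The 1:1:1:1 ratio has 4 parts, so with N = 110 the expected counts are:
  red-eyed long-winged: 110 × 1/4 = 27.5
  red-eyed dumpy-winged: 110 × 1/4 = 27.5
  sepia-eyed long-winged: 110 × 1/4 = 27.5
  sepia-eyed dumpy-winged: 110 × 1/4 = 27.5
χ² = Σ (O − E)² / E
  red-eyed long-winged: (28 − 27.5)² / 27.5 = 0.0091
  red-eyed dumpy-winged: (27 − 27.5)² / 27.5 = 0.0091
  sepia-eyed long-winged: (27 − 27.5)² / 27.5 = 0.0091
  sepia-eyed dumpy-winged: (28 − 27.5)² / 27.5 = 0.0091
χ² = 0.0091 + 0.0091 + 0.0091 + 0.0091 = 0.0364 ≈ 0.036

0.036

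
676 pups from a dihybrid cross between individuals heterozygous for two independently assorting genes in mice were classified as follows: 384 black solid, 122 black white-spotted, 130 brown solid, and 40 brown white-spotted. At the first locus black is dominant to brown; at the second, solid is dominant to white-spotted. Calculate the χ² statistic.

A dihybrid F₂ with independent assortment and complete dominance at both loci gives a 9:3:3:1 phenotypic ratio.
Expected counts for N = 676 under a 9:3:3:1 ratio (total parts = 16):
  black solid: 676 × 9/16 = 380.25
  black white-spotted: 676 × 3/16 = 126.75
  brown solid: 676 × 3/16 = 126.75
  brown white-spotted: 676 × 1/16 = 42.25
χ² = Σ (O − E)² / E
  black solid: (384 − 380.25)² / 380.25 = 0.0370
  black white-spotted: (122 − 126.75)² / 126.75 = 0.1780
  brown solid: (130 − 126.75)² / 126.75 = 0.0833
  brown white-spotted: (40 − 42.25)² / 42.25 = 0.1198
χ² = 0.0370 + 0.1780 + 0.0833 + 0.1198 = 0.4181 ≈ 0.418

0.418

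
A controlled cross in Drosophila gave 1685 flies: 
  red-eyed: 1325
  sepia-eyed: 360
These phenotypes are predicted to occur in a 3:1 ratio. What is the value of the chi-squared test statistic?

Total ratio parts = 4. Expected numbers out of 1685:
  red-eyed: 1685 × 3/4 = 1263.75
  sepia-eyed: 1685 × 1/4 = 421.25
χ² = Σ (O − E)² / E
  red-eyed: (1325 − 1263.75)² / 1263.75 = 2.9686
  sepia-eyed: (360 − 421.25)² / 421.25 = 8.9058
χ² = 2.9686 + 8.9058 = 11.8744 ≈ 11.874

11.874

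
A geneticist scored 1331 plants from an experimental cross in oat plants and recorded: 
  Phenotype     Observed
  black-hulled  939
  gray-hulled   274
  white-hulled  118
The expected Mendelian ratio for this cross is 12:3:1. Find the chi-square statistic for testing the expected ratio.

20.478

Expected counts for N = 1331 under a 12:3:1 ratio (total parts = 16):
  black-hulled: 1331 × 12/16 = 998.25
  gray-hulled: 1331 × 3/16 = 249.5625
  white-hulled: 1331 × 1/16 = 83.1875
χ² = Σ (O − E)² / E
  black-hulled: (939 − 998.25)² / 998.25 = 3.5167
  gray-hulled: (274 − 249.5625)² / 249.5625 = 2.3930
  white-hulled: (118 − 83.1875)² / 83.1875 = 14.5684
χ² = 3.5167 + 2.3930 + 14.5684 = 20.4781 ≈ 20.478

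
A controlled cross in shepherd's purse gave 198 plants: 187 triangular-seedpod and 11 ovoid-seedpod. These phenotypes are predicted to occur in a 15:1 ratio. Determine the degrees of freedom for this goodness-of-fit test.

1

A goodness-of-fit test with 2 phenotype classes has df = 2 − 1 = 1.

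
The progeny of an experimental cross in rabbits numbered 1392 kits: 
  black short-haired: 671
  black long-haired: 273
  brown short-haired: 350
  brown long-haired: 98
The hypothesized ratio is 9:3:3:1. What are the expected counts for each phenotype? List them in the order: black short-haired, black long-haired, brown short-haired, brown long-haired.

783, 261, 261, 87

Expected counts for N = 1392 under a 9:3:3:1 ratio (total parts = 16):
  black short-haired: 1392 × 9/16 = 783
  black long-haired: 1392 × 3/16 = 261
  brown short-haired: 1392 × 3/16 = 261
  brown long-haired: 1392 × 1/16 = 87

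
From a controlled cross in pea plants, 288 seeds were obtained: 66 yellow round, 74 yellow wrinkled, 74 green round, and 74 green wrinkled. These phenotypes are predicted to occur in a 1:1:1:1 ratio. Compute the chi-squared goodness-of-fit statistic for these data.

Under the 1:1:1:1 hypothesis (Σ ratio = 4, N = 288):
  yellow round: 288 × 1/4 = 72
  yellow wrinkled: 288 × 1/4 = 72
  green round: 288 × 1/4 = 72
  green wrinkled: 288 × 1/4 = 72
χ² = Σ (O − E)² / E
  yellow round: (66 − 72)² / 72 = 0.5000
  yellow wrinkled: (74 − 72)² / 72 = 0.0556
  green round: (74 − 72)² / 72 = 0.0556
  green wrinkled: (74 − 72)² / 72 = 0.0556
χ² = 0.5000 + 0.0556 + 0.0556 + 0.0556 = 0.6668 ≈ 0.667

0.667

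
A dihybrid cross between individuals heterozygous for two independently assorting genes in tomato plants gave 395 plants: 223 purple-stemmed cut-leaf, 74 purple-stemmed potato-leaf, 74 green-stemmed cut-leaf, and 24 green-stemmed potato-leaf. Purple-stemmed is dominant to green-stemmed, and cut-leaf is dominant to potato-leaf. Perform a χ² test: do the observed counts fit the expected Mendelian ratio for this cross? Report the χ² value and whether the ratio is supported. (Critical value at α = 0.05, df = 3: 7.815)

A dihybrid F₂ with independent assortment and complete dominance at both loci gives a 9:3:3:1 phenotypic ratio.
Under the 9:3:3:1 hypothesis (Σ ratio = 16, N = 395):
  purple-stemmed cut-leaf: 395 × 9/16 = 222.1875
  purple-stemmed potato-leaf: 395 × 3/16 = 74.0625
  green-stemmed cut-leaf: 395 × 3/16 = 74.0625
  green-stemmed potato-leaf: 395 × 1/16 = 24.6875
χ² = Σ (O − E)² / E
  purple-stemmed cut-leaf: (223 − 222.1875)² / 222.1875 = 0.0030
  purple-stemmed potato-leaf: (74 − 74.0625)² / 74.0625 = 0.0001
  green-stemmed cut-leaf: (74 − 74.0625)² / 74.0625 = 0.0001
  green-stemmed potato-leaf: (24 − 24.6875)² / 24.6875 = 0.0191
χ² = 0.0030 + 0.0001 + 0.0001 + 0.0191 = 0.0223 ≈ 0.022
Degrees of freedom = 4 − 1 = 3; critical value at α = 0.05 is 7.815.
Since 0.022 < 7.815, we fail to reject the null hypothesis — the data are consistent with the 9:3:3:1 ratio.

0.022; consistent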